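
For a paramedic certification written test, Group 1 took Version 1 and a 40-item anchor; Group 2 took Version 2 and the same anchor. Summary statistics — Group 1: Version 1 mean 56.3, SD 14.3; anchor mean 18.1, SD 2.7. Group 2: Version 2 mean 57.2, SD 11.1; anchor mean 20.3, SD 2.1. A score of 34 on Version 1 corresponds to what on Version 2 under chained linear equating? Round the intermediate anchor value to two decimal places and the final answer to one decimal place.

Version 1 → anchor (Group 1): v = (2.7/14.3)(34 − 56.3) + 18.1 = 13.89
anchor → Version 2 (Group 2): y = (11.1/2.1)(13.89 − 20.3) + 57.2 = 23.3

23.3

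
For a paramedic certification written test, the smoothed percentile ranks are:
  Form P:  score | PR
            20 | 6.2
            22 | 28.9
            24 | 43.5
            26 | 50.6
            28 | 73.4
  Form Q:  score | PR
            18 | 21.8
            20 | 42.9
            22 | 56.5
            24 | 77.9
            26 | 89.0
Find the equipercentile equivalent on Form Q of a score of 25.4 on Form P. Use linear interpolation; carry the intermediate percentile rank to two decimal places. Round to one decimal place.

PR of 25.4 on Form P: 43.5 + (25.4 − 24)/(26 − 24) × (50.6 − 43.5) = 48.47
On Form Q, PR 48.47 falls between score 20 (PR 42.9) and 22 (PR 56.5).
Interpolate: 20 + (48.47 − 42.9)/(56.5 − 42.9) × (22 − 20) = 20.8

20.8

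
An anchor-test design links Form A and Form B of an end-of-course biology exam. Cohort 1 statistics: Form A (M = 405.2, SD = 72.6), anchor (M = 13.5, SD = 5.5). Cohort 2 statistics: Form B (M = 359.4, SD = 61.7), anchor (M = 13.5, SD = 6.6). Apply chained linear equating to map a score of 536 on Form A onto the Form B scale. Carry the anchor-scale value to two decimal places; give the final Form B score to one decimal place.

Form A → anchor (Cohort 1): v = (5.5/72.6)(536 − 405.2) + 13.5 = 23.41
anchor → Form B (Cohort 2): y = (61.7/6.6)(23.41 − 13.5) + 359.4 = 452.0

452.0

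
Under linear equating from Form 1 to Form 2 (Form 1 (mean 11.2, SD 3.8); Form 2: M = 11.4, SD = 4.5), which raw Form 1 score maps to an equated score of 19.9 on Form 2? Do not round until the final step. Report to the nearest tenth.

18.4

Invert y = (SD_Y/SD_X)(x − M_X) + M_Y:
x = (SD_X/SD_Y)(y − M_Y) + M_X = (3.8/4.5)(19.9 − 11.4) + 11.2
x = 0.844444 × 8.500 + 11.2 = 18.4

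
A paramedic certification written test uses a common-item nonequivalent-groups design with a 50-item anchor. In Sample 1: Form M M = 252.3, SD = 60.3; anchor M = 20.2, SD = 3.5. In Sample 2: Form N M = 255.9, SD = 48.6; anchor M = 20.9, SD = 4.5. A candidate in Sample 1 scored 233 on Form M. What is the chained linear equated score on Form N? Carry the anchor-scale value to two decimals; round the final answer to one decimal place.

236.2

Form M → anchor (Sample 1): v = (3.5/60.3)(233 − 252.3) + 20.2 = 19.08
anchor → Form N (Sample 2): y = (48.6/4.5)(19.08 − 20.9) + 255.9 = 236.2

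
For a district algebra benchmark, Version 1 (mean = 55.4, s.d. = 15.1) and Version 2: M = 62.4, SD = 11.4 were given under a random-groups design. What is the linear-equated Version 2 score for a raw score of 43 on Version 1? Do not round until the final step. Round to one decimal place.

53.0

Linear equating: y = (SD_Y/SD_X)(x − M_X) + M_Y
y = (11.4/15.1)(43 − 55.4) + 62.4
y = 0.754967 × -12.4 + 62.4 = -9.3616 + 62.4 = 53.0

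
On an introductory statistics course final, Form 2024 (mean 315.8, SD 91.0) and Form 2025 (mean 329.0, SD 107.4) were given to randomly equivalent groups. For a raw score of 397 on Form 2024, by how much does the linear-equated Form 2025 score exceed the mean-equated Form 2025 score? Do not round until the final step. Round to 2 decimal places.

Mean-equated: 397 + (329.0 − 315.8) = 410.20
Linear-equated: (107.4/91.0)(397 − 315.8) + 329.0 = 424.834
Difference = 424.834 − 410.20 = 14.63

14.63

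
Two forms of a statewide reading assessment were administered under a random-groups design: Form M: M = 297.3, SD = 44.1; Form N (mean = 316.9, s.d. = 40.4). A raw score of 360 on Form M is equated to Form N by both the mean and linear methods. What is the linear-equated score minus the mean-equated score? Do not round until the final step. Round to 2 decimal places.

Mean-equated: 360 + (316.9 − 297.3) = 379.60
Linear-equated: (40.4/44.1)(360 − 297.3) + 316.9 = 374.339
Difference = 374.339 − 379.60 = -5.26

-5.26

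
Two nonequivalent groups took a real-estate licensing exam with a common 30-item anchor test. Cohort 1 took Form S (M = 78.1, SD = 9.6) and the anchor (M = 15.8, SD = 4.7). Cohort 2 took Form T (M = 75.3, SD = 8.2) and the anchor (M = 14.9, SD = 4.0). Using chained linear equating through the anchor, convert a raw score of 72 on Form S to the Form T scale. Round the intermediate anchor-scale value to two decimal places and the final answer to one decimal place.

Form S → anchor (Cohort 1): v = (4.7/9.6)(72 − 78.1) + 15.8 = 12.81
anchor → Form T (Cohort 2): y = (8.2/4.0)(12.81 − 14.9) + 75.3 = 71.0

71.0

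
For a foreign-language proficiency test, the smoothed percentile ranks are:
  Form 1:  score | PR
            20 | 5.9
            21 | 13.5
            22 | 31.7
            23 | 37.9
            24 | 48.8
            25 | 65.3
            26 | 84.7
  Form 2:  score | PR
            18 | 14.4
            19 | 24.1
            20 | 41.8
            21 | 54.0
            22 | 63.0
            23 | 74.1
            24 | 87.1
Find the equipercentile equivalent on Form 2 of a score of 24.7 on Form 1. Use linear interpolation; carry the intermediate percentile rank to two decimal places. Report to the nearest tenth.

21.7

PR of 24.7 on Form 1: 48.8 + (24.7 − 24)/(25 − 24) × (65.3 − 48.8) = 60.35
On Form 2, PR 60.35 falls between score 21 (PR 54.0) and 22 (PR 63.0).
Interpolate: 21 + (60.35 − 54.0)/(63.0 − 54.0) × (22 − 21) = 21.7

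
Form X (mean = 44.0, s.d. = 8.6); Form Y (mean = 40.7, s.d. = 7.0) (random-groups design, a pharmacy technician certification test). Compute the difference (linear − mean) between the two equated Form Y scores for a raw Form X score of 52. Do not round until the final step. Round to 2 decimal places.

Mean-equated: 52 + (40.7 − 44.0) = 48.70
Linear-equated: (7.0/8.6)(52 − 44.0) + 40.7 = 47.212
Difference = 47.212 − 48.70 = -1.49

-1.49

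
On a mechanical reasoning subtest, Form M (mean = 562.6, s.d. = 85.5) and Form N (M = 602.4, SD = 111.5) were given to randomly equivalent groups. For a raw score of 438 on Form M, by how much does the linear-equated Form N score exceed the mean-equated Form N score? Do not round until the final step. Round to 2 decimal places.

Mean-equated: 438 + (602.4 − 562.6) = 477.80
Linear-equated: (111.5/85.5)(438 − 562.6) + 602.4 = 439.910
Difference = 439.910 − 477.80 = -37.89

-37.89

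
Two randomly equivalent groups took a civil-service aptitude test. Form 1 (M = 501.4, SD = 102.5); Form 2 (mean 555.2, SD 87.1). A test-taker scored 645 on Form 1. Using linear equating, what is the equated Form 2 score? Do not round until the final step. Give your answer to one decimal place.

677.2

Linear equating: y = (SD_Y/SD_X)(x − M_X) + M_Y
y = (87.1/102.5)(645 − 501.4) + 555.2
y = 0.849756 × 143.6 + 555.2 = 122.0250 + 555.2 = 677.2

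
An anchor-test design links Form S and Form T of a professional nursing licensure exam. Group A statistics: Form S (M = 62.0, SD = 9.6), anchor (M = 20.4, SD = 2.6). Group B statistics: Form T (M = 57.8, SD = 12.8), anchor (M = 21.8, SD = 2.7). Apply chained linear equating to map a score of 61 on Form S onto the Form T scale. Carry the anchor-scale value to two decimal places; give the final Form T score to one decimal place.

Form S → anchor (Group A): v = (2.6/9.6)(61 − 62.0) + 20.4 = 20.13
anchor → Form T (Group B): y = (12.8/2.7)(20.13 − 21.8) + 57.8 = 49.9

49.9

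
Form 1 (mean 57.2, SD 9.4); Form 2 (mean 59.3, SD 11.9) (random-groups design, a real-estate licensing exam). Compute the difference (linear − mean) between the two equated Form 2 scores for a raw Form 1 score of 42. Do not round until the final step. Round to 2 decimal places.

-4.04

Mean-equated: 42 + (59.3 − 57.2) = 44.10
Linear-equated: (11.9/9.4)(42 − 57.2) + 59.3 = 40.057
Difference = 40.057 − 44.10 = -4.04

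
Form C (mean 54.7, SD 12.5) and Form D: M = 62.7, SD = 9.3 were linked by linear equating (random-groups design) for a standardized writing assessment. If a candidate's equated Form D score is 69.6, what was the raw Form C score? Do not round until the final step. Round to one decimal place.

Invert y = (SD_Y/SD_X)(x − M_X) + M_Y:
x = (SD_X/SD_Y)(y − M_Y) + M_X = (12.5/9.3)(69.6 − 62.7) + 54.7
x = 1.344086 × 6.900 + 54.7 = 64.0

64.0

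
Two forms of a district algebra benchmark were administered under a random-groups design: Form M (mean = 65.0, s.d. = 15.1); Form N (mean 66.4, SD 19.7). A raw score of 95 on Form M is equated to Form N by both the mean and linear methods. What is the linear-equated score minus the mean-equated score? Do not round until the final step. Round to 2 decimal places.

9.14

Mean-equated: 95 + (66.4 − 65.0) = 96.40
Linear-equated: (19.7/15.1)(95 − 65.0) + 66.4 = 105.539
Difference = 105.539 − 96.40 = 9.14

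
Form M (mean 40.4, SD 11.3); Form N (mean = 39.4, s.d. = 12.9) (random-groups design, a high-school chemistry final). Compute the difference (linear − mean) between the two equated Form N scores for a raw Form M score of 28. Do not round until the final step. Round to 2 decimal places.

Mean-equated: 28 + (39.4 − 40.4) = 27.00
Linear-equated: (12.9/11.3)(28 − 40.4) + 39.4 = 25.244
Difference = 25.244 − 27.00 = -1.76

-1.76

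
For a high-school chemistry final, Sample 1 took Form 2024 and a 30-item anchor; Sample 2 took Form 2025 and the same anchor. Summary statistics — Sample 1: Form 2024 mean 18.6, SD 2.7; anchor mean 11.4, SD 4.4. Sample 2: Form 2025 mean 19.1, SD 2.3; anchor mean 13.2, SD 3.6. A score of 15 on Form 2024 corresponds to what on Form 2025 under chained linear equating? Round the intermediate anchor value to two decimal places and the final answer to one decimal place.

Form 2024 → anchor (Sample 1): v = (4.4/2.7)(15 − 18.6) + 11.4 = 5.53
anchor → Form 2025 (Sample 2): y = (2.3/3.6)(5.53 − 13.2) + 19.1 = 14.2

14.2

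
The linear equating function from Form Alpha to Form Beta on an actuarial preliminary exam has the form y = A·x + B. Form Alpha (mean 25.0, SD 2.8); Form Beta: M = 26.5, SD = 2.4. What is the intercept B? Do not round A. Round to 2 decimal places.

A = SD_Y / SD_X = 2.4 / 2.8 = 0.857143
B = M_Y − A·M_X = 26.5 − 0.857143 × 25.0 = 5.07

5.07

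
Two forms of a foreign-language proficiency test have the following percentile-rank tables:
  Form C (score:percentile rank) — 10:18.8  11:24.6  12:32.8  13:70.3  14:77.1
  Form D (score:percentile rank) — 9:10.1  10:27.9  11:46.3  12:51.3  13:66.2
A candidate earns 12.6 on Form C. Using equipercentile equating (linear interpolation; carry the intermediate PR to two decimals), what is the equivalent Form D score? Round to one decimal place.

12.3

PR of 12.6 on Form C: 32.8 + (12.6 − 12)/(13 − 12) × (70.3 − 32.8) = 55.30
On Form D, PR 55.30 falls between score 12 (PR 51.3) and 13 (PR 66.2).
Interpolate: 12 + (55.30 − 51.3)/(66.2 − 51.3) × (13 − 12) = 12.3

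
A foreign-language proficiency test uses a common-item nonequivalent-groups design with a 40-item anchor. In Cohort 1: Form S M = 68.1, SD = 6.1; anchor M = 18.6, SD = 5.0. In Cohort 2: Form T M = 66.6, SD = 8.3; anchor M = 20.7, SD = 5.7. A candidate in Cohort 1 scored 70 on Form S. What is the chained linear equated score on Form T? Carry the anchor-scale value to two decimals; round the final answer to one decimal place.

Form S → anchor (Cohort 1): v = (5.0/6.1)(70 − 68.1) + 18.6 = 20.16
anchor → Form T (Cohort 2): y = (8.3/5.7)(20.16 − 20.7) + 66.6 = 65.8

65.8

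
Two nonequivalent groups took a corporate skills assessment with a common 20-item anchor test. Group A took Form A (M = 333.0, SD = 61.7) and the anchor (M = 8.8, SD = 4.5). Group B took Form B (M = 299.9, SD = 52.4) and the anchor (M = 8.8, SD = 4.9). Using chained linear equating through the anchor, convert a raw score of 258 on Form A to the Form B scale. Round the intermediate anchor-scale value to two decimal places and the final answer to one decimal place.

Form A → anchor (Group A): v = (4.5/61.7)(258 − 333.0) + 8.8 = 3.33
anchor → Form B (Group B): y = (52.4/4.9)(3.33 − 8.8) + 299.9 = 241.4

241.4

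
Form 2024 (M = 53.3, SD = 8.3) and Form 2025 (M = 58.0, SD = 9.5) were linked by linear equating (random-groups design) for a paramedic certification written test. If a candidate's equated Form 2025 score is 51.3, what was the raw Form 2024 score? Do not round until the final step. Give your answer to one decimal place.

Invert y = (SD_Y/SD_X)(x − M_X) + M_Y:
x = (SD_X/SD_Y)(y − M_Y) + M_X = (8.3/9.5)(51.3 − 58.0) + 53.3
x = 0.873684 × -6.700 + 53.3 = 47.4

47.4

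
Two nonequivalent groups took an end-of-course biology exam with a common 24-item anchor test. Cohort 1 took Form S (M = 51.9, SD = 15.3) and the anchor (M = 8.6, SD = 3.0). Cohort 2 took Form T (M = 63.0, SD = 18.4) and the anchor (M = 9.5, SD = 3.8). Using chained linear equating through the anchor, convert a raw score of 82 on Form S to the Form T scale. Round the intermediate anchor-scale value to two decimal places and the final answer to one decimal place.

Form S → anchor (Cohort 1): v = (3.0/15.3)(82 − 51.9) + 8.6 = 14.50
anchor → Form T (Cohort 2): y = (18.4/3.8)(14.50 − 9.5) + 63.0 = 87.2

87.2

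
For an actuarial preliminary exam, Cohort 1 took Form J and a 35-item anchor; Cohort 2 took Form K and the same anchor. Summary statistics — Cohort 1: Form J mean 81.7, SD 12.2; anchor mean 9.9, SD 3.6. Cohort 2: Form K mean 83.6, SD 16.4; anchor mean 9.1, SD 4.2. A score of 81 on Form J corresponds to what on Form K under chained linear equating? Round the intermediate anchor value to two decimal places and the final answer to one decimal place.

85.9

Form J → anchor (Cohort 1): v = (3.6/12.2)(81 − 81.7) + 9.9 = 9.69
anchor → Form K (Cohort 2): y = (16.4/4.2)(9.69 − 9.1) + 83.6 = 85.9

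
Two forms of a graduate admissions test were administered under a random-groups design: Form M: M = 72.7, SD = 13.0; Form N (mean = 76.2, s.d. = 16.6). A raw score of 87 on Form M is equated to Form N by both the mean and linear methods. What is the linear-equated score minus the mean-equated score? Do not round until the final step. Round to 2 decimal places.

3.96

Mean-equated: 87 + (76.2 − 72.7) = 90.50
Linear-equated: (16.6/13.0)(87 − 72.7) + 76.2 = 94.460
Difference = 94.460 − 90.50 = 3.96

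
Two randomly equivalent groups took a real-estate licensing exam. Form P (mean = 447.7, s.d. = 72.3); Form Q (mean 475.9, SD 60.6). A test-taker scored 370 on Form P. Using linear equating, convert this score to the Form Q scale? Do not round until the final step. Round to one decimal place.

Linear equating: y = (SD_Y/SD_X)(x − M_X) + M_Y
y = (60.6/72.3)(370 − 447.7) + 475.9
y = 0.838174 × -77.7 + 475.9 = -65.1261 + 475.9 = 410.8

410.8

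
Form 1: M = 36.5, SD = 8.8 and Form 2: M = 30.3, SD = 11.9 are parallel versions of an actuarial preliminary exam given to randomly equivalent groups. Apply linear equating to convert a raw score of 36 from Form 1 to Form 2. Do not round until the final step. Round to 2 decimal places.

29.62

Linear equating: y = (SD_Y/SD_X)(x − M_X) + M_Y
y = (11.9/8.8)(36 − 36.5) + 30.3
y = 1.352273 × -0.5 + 30.3 = -0.6761 + 30.3 = 29.62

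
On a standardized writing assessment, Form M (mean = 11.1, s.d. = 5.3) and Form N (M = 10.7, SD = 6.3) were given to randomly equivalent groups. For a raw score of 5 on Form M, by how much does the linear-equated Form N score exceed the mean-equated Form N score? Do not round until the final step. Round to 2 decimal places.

-1.15

Mean-equated: 5 + (10.7 − 11.1) = 4.60
Linear-equated: (6.3/5.3)(5 − 11.1) + 10.7 = 3.449
Difference = 3.449 − 4.60 = -1.15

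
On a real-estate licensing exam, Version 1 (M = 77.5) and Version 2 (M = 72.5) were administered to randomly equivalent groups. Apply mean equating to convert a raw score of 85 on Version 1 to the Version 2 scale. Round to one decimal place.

Mean equating: y = x + (M_Y − M_X) = 85 + (72.5 − 77.5) = 80.0

80.0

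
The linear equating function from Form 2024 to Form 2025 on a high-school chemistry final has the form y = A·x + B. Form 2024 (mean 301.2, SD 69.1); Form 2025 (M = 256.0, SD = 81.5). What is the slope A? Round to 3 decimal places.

1.179

A = SD_Y / SD_X = 81.5 / 69.1 = 1.179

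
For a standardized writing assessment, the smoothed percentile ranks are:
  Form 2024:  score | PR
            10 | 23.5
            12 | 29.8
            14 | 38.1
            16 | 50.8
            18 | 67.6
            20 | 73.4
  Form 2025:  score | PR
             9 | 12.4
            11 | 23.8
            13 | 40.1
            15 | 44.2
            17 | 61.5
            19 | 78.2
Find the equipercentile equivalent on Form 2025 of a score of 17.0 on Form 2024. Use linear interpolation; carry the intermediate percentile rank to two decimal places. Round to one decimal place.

16.7

PR of 17.0 on Form 2024: 50.8 + (17.0 − 16)/(18 − 16) × (67.6 − 50.8) = 59.20
On Form 2025, PR 59.20 falls between score 15 (PR 44.2) and 17 (PR 61.5).
Interpolate: 15 + (59.20 − 44.2)/(61.5 − 44.2) × (17 − 15) = 16.7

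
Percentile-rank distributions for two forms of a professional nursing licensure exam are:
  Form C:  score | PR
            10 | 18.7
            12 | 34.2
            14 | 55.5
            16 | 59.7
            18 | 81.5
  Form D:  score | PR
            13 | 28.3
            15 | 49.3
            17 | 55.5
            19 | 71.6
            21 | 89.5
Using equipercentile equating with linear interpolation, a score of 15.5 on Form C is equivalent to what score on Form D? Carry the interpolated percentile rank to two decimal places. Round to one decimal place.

PR of 15.5 on Form C: 55.5 + (15.5 − 14)/(16 − 14) × (59.7 − 55.5) = 58.65
On Form D, PR 58.65 falls between score 17 (PR 55.5) and 19 (PR 71.6).
Interpolate: 17 + (58.65 − 55.5)/(71.6 − 55.5) × (19 − 17) = 17.4

17.4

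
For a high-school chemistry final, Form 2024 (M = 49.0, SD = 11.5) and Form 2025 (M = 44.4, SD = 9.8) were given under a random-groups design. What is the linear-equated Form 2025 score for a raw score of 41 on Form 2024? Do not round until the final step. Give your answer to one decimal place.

Linear equating: y = (SD_Y/SD_X)(x − M_X) + M_Y
y = (9.8/11.5)(41 − 49.0) + 44.4
y = 0.852174 × -8.0 + 44.4 = -6.8174 + 44.4 = 37.6

37.6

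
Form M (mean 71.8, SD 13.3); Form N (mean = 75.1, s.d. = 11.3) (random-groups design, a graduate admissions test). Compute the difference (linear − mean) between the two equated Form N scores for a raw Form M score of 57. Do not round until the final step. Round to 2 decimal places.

2.23

Mean-equated: 57 + (75.1 − 71.8) = 60.30
Linear-equated: (11.3/13.3)(57 − 71.8) + 75.1 = 62.526
Difference = 62.526 − 60.30 = 2.23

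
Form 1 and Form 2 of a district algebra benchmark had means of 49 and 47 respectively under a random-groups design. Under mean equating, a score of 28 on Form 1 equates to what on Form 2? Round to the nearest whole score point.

26

Mean equating: y = x + (M_Y − M_X) = 28 + (47 − 49) = 26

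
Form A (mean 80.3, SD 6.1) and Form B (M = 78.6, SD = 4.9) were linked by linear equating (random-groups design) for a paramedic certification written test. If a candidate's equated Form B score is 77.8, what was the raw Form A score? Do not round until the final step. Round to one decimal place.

79.3

Invert y = (SD_Y/SD_X)(x − M_X) + M_Y:
x = (SD_X/SD_Y)(y − M_Y) + M_X = (6.1/4.9)(77.8 − 78.6) + 80.3
x = 1.244898 × -0.800 + 80.3 = 79.3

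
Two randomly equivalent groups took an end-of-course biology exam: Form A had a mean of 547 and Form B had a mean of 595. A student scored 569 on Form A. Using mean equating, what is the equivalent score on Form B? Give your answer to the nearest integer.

617

Mean equating: y = x + (M_Y − M_X) = 569 + (595 − 547) = 617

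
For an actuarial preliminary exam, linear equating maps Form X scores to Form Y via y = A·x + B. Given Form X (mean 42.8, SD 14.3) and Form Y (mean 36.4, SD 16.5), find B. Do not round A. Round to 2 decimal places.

A = SD_Y / SD_X = 16.5 / 14.3 = 1.153846
B = M_Y − A·M_X = 36.4 − 1.153846 × 42.8 = -12.98

-12.98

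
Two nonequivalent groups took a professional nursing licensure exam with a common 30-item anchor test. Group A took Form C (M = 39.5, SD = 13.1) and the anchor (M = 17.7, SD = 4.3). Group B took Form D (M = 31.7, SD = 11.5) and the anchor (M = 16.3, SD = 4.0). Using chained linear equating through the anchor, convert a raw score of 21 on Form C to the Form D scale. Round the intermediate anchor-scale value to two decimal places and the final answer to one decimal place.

18.3

Form C → anchor (Group A): v = (4.3/13.1)(21 − 39.5) + 17.7 = 11.63
anchor → Form D (Group B): y = (11.5/4.0)(11.63 − 16.3) + 31.7 = 18.3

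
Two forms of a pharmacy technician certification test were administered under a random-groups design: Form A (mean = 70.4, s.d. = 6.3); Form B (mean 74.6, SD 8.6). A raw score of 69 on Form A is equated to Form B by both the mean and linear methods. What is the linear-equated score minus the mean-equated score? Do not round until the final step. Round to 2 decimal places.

-0.51

Mean-equated: 69 + (74.6 − 70.4) = 73.20
Linear-equated: (8.6/6.3)(69 − 70.4) + 74.6 = 72.689
Difference = 72.689 − 73.20 = -0.51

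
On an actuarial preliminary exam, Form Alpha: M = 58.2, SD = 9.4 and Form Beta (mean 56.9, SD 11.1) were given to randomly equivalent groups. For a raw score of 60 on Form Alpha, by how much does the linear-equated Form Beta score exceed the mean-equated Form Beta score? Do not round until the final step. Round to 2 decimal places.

Mean-equated: 60 + (56.9 − 58.2) = 58.70
Linear-equated: (11.1/9.4)(60 − 58.2) + 56.9 = 59.026
Difference = 59.026 − 58.70 = 0.33

0.33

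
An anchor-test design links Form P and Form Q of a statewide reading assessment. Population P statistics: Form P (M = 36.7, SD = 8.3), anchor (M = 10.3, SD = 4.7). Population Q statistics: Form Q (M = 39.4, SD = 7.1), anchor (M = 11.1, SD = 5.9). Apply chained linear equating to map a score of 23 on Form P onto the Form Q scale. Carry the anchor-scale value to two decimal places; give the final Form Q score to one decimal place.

29.1

Form P → anchor (Population P): v = (4.7/8.3)(23 − 36.7) + 10.3 = 2.54
anchor → Form Q (Population Q): y = (7.1/5.9)(2.54 − 11.1) + 39.4 = 29.1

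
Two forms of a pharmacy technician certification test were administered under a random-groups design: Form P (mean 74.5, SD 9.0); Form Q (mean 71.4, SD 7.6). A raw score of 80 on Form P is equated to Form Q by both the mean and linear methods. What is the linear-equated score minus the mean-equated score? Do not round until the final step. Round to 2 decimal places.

-0.86

Mean-equated: 80 + (71.4 − 74.5) = 76.90
Linear-equated: (7.6/9.0)(80 − 74.5) + 71.4 = 76.044
Difference = 76.044 − 76.90 = -0.86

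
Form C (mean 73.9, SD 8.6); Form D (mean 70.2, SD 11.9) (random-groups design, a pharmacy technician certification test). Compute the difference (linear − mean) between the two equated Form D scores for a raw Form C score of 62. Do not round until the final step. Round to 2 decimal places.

Mean-equated: 62 + (70.2 − 73.9) = 58.30
Linear-equated: (11.9/8.6)(62 − 73.9) + 70.2 = 53.734
Difference = 53.734 − 58.30 = -4.57

-4.57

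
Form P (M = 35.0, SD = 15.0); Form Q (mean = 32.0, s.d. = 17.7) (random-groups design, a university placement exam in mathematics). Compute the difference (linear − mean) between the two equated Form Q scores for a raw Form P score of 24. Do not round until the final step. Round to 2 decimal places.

-1.98

Mean-equated: 24 + (32.0 − 35.0) = 21.00
Linear-equated: (17.7/15.0)(24 − 35.0) + 32.0 = 19.020
Difference = 19.020 − 21.00 = -1.98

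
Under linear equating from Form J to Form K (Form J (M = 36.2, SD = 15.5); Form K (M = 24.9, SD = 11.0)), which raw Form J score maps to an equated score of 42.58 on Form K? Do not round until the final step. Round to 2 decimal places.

Invert y = (SD_Y/SD_X)(x − M_X) + M_Y:
x = (SD_X/SD_Y)(y − M_Y) + M_X = (15.5/11.0)(42.58 − 24.9) + 36.2
x = 1.409091 × 17.680 + 36.2 = 61.11

61.11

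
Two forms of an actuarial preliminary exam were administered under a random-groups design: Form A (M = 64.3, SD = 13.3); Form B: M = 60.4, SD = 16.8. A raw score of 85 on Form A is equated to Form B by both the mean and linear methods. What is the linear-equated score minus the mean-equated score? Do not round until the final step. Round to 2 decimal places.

Mean-equated: 85 + (60.4 − 64.3) = 81.10
Linear-equated: (16.8/13.3)(85 − 64.3) + 60.4 = 86.547
Difference = 86.547 − 81.10 = 5.45

5.45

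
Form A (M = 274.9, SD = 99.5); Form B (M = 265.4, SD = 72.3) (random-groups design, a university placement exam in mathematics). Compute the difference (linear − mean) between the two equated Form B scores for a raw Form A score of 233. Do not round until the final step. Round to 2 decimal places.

Mean-equated: 233 + (265.4 − 274.9) = 223.50
Linear-equated: (72.3/99.5)(233 − 274.9) + 265.4 = 234.954
Difference = 234.954 − 223.50 = 11.45

11.45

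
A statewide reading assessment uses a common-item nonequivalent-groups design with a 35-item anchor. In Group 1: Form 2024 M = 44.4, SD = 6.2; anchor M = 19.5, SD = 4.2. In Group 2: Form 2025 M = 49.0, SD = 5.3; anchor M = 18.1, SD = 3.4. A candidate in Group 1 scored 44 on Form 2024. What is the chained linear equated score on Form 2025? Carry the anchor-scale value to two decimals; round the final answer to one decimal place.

50.8

Form 2024 → anchor (Group 1): v = (4.2/6.2)(44 − 44.4) + 19.5 = 19.23
anchor → Form 2025 (Group 2): y = (5.3/3.4)(19.23 − 18.1) + 49.0 = 50.8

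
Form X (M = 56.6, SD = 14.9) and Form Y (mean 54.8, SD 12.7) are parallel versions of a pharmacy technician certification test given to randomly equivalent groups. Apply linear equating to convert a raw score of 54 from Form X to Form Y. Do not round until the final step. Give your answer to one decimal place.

52.6

Linear equating: y = (SD_Y/SD_X)(x − M_X) + M_Y
y = (12.7/14.9)(54 − 56.6) + 54.8
y = 0.852349 × -2.6 + 54.8 = -2.2161 + 54.8 = 52.6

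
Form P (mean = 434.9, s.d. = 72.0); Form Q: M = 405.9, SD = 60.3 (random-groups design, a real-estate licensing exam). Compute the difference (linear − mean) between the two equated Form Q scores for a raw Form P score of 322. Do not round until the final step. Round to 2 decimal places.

18.35

Mean-equated: 322 + (405.9 − 434.9) = 293.00
Linear-equated: (60.3/72.0)(322 − 434.9) + 405.9 = 311.346
Difference = 311.346 − 293.00 = 18.35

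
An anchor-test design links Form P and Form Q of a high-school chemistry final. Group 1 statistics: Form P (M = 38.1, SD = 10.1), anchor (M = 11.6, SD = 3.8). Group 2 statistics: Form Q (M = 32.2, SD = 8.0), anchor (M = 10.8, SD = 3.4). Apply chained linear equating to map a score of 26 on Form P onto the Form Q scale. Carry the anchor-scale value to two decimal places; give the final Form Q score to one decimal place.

Form P → anchor (Group 1): v = (3.8/10.1)(26 − 38.1) + 11.6 = 7.05
anchor → Form Q (Group 2): y = (8.0/3.4)(7.05 − 10.8) + 32.2 = 23.4

23.4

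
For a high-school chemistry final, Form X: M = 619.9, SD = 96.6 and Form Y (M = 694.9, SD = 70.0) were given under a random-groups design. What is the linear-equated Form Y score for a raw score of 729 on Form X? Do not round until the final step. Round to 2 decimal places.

773.96

Linear equating: y = (SD_Y/SD_X)(x − M_X) + M_Y
y = (70.0/96.6)(729 − 619.9) + 694.9
y = 0.724638 × 109.1 + 694.9 = 79.0580 + 694.9 = 773.96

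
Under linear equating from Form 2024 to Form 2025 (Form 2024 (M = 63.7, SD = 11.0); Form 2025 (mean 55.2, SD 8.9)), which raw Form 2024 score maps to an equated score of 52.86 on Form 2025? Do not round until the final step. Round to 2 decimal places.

60.81

Invert y = (SD_Y/SD_X)(x − M_X) + M_Y:
x = (SD_X/SD_Y)(y − M_Y) + M_X = (11.0/8.9)(52.86 − 55.2) + 63.7
x = 1.235955 × -2.340 + 63.7 = 60.81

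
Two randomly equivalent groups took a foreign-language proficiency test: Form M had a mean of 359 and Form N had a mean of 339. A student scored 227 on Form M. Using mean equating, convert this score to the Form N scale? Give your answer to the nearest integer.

Mean equating: y = x + (M_Y − M_X) = 227 + (339 − 359) = 207

207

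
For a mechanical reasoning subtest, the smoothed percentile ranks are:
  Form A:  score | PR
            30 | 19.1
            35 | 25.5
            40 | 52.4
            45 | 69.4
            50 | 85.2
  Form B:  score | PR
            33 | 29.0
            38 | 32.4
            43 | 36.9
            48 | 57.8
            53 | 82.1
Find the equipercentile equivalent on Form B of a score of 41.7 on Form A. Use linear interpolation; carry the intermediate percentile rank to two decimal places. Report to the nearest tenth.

48.1

PR of 41.7 on Form A: 52.4 + (41.7 − 40)/(45 − 40) × (69.4 − 52.4) = 58.18
On Form B, PR 58.18 falls between score 48 (PR 57.8) and 53 (PR 82.1).
Interpolate: 48 + (58.18 − 57.8)/(82.1 − 57.8) × (53 − 48) = 48.1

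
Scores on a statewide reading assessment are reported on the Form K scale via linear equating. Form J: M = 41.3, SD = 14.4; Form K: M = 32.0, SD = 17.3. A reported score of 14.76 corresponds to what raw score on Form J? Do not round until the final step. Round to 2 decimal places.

26.95

Invert y = (SD_Y/SD_X)(x − M_X) + M_Y:
x = (SD_X/SD_Y)(y − M_Y) + M_X = (14.4/17.3)(14.76 − 32.0) + 41.3
x = 0.832370 × -17.240 + 41.3 = 26.95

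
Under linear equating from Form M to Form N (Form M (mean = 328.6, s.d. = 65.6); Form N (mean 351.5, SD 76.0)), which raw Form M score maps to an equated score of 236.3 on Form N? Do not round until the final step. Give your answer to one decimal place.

Invert y = (SD_Y/SD_X)(x − M_X) + M_Y:
x = (SD_X/SD_Y)(y − M_Y) + M_X = (65.6/76.0)(236.3 − 351.5) + 328.6
x = 0.863158 × -115.200 + 328.6 = 229.2

229.2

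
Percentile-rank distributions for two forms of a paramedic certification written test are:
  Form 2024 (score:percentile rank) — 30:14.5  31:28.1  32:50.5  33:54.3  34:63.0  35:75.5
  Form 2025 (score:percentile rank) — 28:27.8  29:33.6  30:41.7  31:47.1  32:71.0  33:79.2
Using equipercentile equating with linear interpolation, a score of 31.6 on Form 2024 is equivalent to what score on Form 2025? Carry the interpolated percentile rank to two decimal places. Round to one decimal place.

30.0

PR of 31.6 on Form 2024: 28.1 + (31.6 − 31)/(32 − 31) × (50.5 − 28.1) = 41.54
On Form 2025, PR 41.54 falls between score 29 (PR 33.6) and 30 (PR 41.7).
Interpolate: 29 + (41.54 − 33.6)/(41.7 − 33.6) × (30 − 29) = 30.0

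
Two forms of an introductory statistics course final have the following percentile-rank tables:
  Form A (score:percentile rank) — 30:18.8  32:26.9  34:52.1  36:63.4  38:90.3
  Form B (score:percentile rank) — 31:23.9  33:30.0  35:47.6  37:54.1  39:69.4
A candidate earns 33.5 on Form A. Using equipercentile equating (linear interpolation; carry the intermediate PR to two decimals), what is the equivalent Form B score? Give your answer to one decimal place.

34.8

PR of 33.5 on Form A: 26.9 + (33.5 − 32)/(34 − 32) × (52.1 − 26.9) = 45.80
On Form B, PR 45.80 falls between score 33 (PR 30.0) and 35 (PR 47.6).
Interpolate: 33 + (45.80 − 30.0)/(47.6 − 30.0) × (35 − 33) = 34.8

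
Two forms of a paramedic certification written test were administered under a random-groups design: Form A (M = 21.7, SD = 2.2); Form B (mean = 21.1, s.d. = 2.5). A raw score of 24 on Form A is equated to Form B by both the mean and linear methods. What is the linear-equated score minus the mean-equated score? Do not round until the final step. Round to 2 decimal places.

0.31

Mean-equated: 24 + (21.1 − 21.7) = 23.40
Linear-equated: (2.5/2.2)(24 − 21.7) + 21.1 = 23.714
Difference = 23.714 − 23.40 = 0.31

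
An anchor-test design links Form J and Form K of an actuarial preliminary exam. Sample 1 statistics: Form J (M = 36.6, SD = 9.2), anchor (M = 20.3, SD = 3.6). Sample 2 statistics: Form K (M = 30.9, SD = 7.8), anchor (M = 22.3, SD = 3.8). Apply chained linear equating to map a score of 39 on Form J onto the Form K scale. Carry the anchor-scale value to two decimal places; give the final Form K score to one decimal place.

Form J → anchor (Sample 1): v = (3.6/9.2)(39 − 36.6) + 20.3 = 21.24
anchor → Form K (Sample 2): y = (7.8/3.8)(21.24 − 22.3) + 30.9 = 28.7

28.7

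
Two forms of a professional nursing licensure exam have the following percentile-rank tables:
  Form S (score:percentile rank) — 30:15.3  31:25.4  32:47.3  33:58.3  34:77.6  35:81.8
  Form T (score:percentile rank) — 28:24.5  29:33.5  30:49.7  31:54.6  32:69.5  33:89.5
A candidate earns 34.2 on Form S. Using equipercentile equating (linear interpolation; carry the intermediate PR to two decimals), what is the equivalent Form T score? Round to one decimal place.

32.4

PR of 34.2 on Form S: 77.6 + (34.2 − 34)/(35 − 34) × (81.8 − 77.6) = 78.44
On Form T, PR 78.44 falls between score 32 (PR 69.5) and 33 (PR 89.5).
Interpolate: 32 + (78.44 − 69.5)/(89.5 − 69.5) × (33 − 32) = 32.4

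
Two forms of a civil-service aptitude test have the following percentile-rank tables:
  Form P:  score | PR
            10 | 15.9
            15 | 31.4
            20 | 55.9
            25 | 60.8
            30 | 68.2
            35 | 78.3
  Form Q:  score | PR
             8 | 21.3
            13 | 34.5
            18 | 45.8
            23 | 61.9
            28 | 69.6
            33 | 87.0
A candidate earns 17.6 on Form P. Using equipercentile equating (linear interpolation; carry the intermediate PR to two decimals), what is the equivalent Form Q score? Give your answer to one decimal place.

PR of 17.6 on Form P: 31.4 + (17.6 − 15)/(20 − 15) × (55.9 − 31.4) = 44.14
On Form Q, PR 44.14 falls between score 13 (PR 34.5) and 18 (PR 45.8).
Interpolate: 13 + (44.14 − 34.5)/(45.8 − 34.5) × (18 − 13) = 17.3

17.3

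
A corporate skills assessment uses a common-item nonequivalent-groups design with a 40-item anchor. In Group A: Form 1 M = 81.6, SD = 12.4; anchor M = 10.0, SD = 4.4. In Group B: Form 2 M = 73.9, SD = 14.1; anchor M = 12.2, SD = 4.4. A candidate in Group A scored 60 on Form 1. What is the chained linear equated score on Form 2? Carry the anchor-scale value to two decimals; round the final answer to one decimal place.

42.3

Form 1 → anchor (Group A): v = (4.4/12.4)(60 − 81.6) + 10.0 = 2.34
anchor → Form 2 (Group B): y = (14.1/4.4)(2.34 − 12.2) + 73.9 = 42.3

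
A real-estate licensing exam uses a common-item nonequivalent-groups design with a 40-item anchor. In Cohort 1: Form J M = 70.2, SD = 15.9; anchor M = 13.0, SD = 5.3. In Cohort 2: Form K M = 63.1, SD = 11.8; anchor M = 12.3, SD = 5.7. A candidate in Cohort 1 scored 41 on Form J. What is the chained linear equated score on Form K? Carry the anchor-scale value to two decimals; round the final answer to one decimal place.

44.4

Form J → anchor (Cohort 1): v = (5.3/15.9)(41 − 70.2) + 13.0 = 3.27
anchor → Form K (Cohort 2): y = (11.8/5.7)(3.27 − 12.3) + 63.1 = 44.4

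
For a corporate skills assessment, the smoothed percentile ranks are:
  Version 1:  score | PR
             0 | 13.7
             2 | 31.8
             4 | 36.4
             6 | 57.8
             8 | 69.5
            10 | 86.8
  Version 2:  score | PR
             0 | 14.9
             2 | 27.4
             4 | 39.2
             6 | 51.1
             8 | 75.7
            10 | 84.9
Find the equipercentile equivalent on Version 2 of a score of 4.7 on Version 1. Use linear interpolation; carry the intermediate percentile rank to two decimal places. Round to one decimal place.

4.8

PR of 4.7 on Version 1: 36.4 + (4.7 − 4)/(6 − 4) × (57.8 − 36.4) = 43.89
On Version 2, PR 43.89 falls between score 4 (PR 39.2) and 6 (PR 51.1).
Interpolate: 4 + (43.89 − 39.2)/(51.1 − 39.2) × (6 − 4) = 4.8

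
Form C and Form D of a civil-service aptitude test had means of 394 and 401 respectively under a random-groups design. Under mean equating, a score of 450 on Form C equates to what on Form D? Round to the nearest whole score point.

Mean equating: y = x + (M_Y − M_X) = 450 + (401 − 394) = 457

457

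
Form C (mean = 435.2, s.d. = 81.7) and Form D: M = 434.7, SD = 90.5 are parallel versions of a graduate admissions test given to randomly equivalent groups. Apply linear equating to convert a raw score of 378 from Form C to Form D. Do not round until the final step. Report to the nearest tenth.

Linear equating: y = (SD_Y/SD_X)(x − M_X) + M_Y
y = (90.5/81.7)(378 − 435.2) + 434.7
y = 1.107711 × -57.2 + 434.7 = -63.3611 + 434.7 = 371.3

371.3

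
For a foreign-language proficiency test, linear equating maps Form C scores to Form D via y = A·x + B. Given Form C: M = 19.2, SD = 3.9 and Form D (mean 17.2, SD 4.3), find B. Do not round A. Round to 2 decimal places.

A = SD_Y / SD_X = 4.3 / 3.9 = 1.102564
B = M_Y − A·M_X = 17.2 − 1.102564 × 19.2 = -3.97

-3.97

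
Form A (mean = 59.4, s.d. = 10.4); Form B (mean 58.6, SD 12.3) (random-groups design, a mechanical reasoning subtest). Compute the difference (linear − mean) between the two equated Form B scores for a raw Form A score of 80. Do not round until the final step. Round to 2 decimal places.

Mean-equated: 80 + (58.6 − 59.4) = 79.20
Linear-equated: (12.3/10.4)(80 − 59.4) + 58.6 = 82.963
Difference = 82.963 − 79.20 = 3.76

3.76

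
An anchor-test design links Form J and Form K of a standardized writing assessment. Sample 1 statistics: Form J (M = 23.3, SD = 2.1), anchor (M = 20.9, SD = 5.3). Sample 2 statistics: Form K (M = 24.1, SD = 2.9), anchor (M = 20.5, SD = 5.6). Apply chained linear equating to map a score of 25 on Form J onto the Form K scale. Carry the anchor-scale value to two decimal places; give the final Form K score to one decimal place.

Form J → anchor (Sample 1): v = (5.3/2.1)(25 − 23.3) + 20.9 = 25.19
anchor → Form K (Sample 2): y = (2.9/5.6)(25.19 − 20.5) + 24.1 = 26.5

26.5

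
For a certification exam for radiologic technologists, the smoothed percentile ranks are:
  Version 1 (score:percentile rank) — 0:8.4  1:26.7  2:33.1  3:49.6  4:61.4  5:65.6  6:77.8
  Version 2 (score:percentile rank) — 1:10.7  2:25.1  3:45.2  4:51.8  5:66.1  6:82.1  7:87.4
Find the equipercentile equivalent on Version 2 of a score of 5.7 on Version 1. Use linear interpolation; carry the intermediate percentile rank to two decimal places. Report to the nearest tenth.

5.5

PR of 5.7 on Version 1: 65.6 + (5.7 − 5)/(6 − 5) × (77.8 − 65.6) = 74.14
On Version 2, PR 74.14 falls between score 5 (PR 66.1) and 6 (PR 82.1).
Interpolate: 5 + (74.14 − 66.1)/(82.1 − 66.1) × (6 − 5) = 5.5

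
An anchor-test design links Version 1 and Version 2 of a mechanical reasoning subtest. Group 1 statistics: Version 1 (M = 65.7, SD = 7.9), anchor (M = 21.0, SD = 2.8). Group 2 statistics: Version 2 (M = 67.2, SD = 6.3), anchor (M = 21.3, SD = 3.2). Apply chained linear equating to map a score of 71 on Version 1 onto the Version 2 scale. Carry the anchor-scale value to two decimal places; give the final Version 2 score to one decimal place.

70.3

Version 1 → anchor (Group 1): v = (2.8/7.9)(71 − 65.7) + 21.0 = 22.88
anchor → Version 2 (Group 2): y = (6.3/3.2)(22.88 − 21.3) + 67.2 = 70.3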